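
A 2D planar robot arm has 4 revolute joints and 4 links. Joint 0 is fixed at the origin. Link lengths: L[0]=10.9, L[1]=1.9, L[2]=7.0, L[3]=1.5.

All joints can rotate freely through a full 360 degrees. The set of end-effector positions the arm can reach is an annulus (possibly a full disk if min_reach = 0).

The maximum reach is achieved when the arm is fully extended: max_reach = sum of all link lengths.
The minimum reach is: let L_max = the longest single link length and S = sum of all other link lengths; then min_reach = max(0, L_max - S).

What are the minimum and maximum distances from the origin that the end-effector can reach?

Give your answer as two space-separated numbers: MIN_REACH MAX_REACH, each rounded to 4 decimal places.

Answer: 0.5000 21.3000

Derivation:
Link lengths: [10.9, 1.9, 7.0, 1.5]
max_reach = 10.9 + 1.9 + 7 + 1.5 = 21.3
L_max = max([10.9, 1.9, 7.0, 1.5]) = 10.9
S (sum of others) = 21.3 - 10.9 = 10.4
min_reach = max(0, 10.9 - 10.4) = max(0, 0.5) = 0.5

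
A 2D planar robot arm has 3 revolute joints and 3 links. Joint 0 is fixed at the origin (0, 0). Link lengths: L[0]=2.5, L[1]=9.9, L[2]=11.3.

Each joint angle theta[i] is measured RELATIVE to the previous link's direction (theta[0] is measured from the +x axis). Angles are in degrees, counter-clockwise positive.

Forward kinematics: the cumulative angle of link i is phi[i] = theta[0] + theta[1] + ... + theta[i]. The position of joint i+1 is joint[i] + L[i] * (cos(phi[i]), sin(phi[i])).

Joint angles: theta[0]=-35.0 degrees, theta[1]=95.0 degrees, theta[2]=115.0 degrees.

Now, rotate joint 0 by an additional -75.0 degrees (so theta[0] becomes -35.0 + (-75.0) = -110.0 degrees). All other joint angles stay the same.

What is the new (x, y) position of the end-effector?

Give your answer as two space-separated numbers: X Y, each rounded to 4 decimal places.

Answer: 6.7454 6.2168

Derivation:
joint[0] = (0.0000, 0.0000)  (base)
link 0: phi[0] = -110 = -110 deg
  cos(-110 deg) = -0.3420, sin(-110 deg) = -0.9397
  joint[1] = (0.0000, 0.0000) + 2.5 * (-0.3420, -0.9397) = (0.0000 + -0.8551, 0.0000 + -2.3492) = (-0.8551, -2.3492)
link 1: phi[1] = -110 + 95 = -15 deg
  cos(-15 deg) = 0.9659, sin(-15 deg) = -0.2588
  joint[2] = (-0.8551, -2.3492) + 9.9 * (0.9659, -0.2588) = (-0.8551 + 9.5627, -2.3492 + -2.5623) = (8.7076, -4.9115)
link 2: phi[2] = -110 + 95 + 115 = 100 deg
  cos(100 deg) = -0.1736, sin(100 deg) = 0.9848
  joint[3] = (8.7076, -4.9115) + 11.3 * (-0.1736, 0.9848) = (8.7076 + -1.9622, -4.9115 + 11.1283) = (6.7454, 6.2168)
End effector: (6.7454, 6.2168)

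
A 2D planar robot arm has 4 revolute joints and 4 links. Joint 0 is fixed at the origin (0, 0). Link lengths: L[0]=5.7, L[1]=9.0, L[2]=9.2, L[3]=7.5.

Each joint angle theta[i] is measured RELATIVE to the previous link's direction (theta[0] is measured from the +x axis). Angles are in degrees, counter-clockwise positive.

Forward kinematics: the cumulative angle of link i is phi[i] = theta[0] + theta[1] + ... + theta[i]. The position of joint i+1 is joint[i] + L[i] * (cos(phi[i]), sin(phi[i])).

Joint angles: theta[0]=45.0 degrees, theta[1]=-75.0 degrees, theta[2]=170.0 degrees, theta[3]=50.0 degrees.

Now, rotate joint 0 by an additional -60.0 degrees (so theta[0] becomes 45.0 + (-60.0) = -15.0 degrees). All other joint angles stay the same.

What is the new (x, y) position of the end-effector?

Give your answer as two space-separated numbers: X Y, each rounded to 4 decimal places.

joint[0] = (0.0000, 0.0000)  (base)
link 0: phi[0] = -15 = -15 deg
  cos(-15 deg) = 0.9659, sin(-15 deg) = -0.2588
  joint[1] = (0.0000, 0.0000) + 5.7 * (0.9659, -0.2588) = (0.0000 + 5.5058, 0.0000 + -1.4753) = (5.5058, -1.4753)
link 1: phi[1] = -15 + -75 = -90 deg
  cos(-90 deg) = 0.0000, sin(-90 deg) = -1.0000
  joint[2] = (5.5058, -1.4753) + 9 * (0.0000, -1.0000) = (5.5058 + 0.0000, -1.4753 + -9.0000) = (5.5058, -10.4753)
link 2: phi[2] = -15 + -75 + 170 = 80 deg
  cos(80 deg) = 0.1736, sin(80 deg) = 0.9848
  joint[3] = (5.5058, -10.4753) + 9.2 * (0.1736, 0.9848) = (5.5058 + 1.5976, -10.4753 + 9.0602) = (7.1033, -1.4150)
link 3: phi[3] = -15 + -75 + 170 + 50 = 130 deg
  cos(130 deg) = -0.6428, sin(130 deg) = 0.7660
  joint[4] = (7.1033, -1.4150) + 7.5 * (-0.6428, 0.7660) = (7.1033 + -4.8209, -1.4150 + 5.7453) = (2.2824, 4.3303)
End effector: (2.2824, 4.3303)

Answer: 2.2824 4.3303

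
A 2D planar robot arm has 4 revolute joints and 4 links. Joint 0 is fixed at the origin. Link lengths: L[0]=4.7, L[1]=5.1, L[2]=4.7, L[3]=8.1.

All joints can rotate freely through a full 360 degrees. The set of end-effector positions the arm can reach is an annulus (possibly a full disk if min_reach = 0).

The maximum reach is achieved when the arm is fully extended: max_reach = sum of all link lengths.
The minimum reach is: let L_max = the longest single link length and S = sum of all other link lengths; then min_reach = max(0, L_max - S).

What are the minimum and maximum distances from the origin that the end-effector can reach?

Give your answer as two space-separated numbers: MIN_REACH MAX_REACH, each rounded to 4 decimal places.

Answer: 0.0000 22.6000

Derivation:
Link lengths: [4.7, 5.1, 4.7, 8.1]
max_reach = 4.7 + 5.1 + 4.7 + 8.1 = 22.6
L_max = max([4.7, 5.1, 4.7, 8.1]) = 8.1
S (sum of others) = 22.6 - 8.1 = 14.5
min_reach = max(0, 8.1 - 14.5) = max(0, -6.4) = 0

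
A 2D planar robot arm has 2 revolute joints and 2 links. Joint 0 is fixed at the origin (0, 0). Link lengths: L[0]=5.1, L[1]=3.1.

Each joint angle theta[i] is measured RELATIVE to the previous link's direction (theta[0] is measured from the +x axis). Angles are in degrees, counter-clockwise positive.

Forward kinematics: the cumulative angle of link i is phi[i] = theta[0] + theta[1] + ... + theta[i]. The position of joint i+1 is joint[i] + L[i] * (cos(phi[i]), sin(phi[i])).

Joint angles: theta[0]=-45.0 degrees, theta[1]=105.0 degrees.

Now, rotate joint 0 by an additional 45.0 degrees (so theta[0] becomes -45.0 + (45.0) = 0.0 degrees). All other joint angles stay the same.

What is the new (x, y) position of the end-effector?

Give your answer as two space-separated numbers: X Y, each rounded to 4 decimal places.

joint[0] = (0.0000, 0.0000)  (base)
link 0: phi[0] = 0 = 0 deg
  cos(0 deg) = 1.0000, sin(0 deg) = 0.0000
  joint[1] = (0.0000, 0.0000) + 5.1 * (1.0000, 0.0000) = (0.0000 + 5.1000, 0.0000 + 0.0000) = (5.1000, 0.0000)
link 1: phi[1] = 0 + 105 = 105 deg
  cos(105 deg) = -0.2588, sin(105 deg) = 0.9659
  joint[2] = (5.1000, 0.0000) + 3.1 * (-0.2588, 0.9659) = (5.1000 + -0.8023, 0.0000 + 2.9944) = (4.2977, 2.9944)
End effector: (4.2977, 2.9944)

Answer: 4.2977 2.9944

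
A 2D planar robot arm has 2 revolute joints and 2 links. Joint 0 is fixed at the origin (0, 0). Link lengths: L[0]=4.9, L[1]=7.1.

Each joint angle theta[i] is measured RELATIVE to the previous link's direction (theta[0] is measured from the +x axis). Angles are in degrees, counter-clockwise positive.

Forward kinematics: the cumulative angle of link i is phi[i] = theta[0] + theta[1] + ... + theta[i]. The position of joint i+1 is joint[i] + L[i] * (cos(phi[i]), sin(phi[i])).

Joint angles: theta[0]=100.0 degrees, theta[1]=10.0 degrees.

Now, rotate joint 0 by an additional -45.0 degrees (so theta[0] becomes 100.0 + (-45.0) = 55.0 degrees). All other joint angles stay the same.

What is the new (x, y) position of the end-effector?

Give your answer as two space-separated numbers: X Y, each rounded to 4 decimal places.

Answer: 5.8111 10.4486

Derivation:
joint[0] = (0.0000, 0.0000)  (base)
link 0: phi[0] = 55 = 55 deg
  cos(55 deg) = 0.5736, sin(55 deg) = 0.8192
  joint[1] = (0.0000, 0.0000) + 4.9 * (0.5736, 0.8192) = (0.0000 + 2.8105, 0.0000 + 4.0138) = (2.8105, 4.0138)
link 1: phi[1] = 55 + 10 = 65 deg
  cos(65 deg) = 0.4226, sin(65 deg) = 0.9063
  joint[2] = (2.8105, 4.0138) + 7.1 * (0.4226, 0.9063) = (2.8105 + 3.0006, 4.0138 + 6.4348) = (5.8111, 10.4486)
End effector: (5.8111, 10.4486)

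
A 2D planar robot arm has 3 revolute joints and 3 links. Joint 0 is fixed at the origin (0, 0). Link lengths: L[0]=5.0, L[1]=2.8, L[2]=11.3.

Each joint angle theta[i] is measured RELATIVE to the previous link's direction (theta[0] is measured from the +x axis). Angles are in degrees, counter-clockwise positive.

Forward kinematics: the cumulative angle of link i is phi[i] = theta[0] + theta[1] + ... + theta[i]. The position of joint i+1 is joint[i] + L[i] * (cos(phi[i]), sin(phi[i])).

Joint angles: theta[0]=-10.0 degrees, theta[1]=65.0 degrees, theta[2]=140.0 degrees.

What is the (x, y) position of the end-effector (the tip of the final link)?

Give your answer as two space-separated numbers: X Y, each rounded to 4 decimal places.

Answer: -4.3849 -1.4993

Derivation:
joint[0] = (0.0000, 0.0000)  (base)
link 0: phi[0] = -10 = -10 deg
  cos(-10 deg) = 0.9848, sin(-10 deg) = -0.1736
  joint[1] = (0.0000, 0.0000) + 5 * (0.9848, -0.1736) = (0.0000 + 4.9240, 0.0000 + -0.8682) = (4.9240, -0.8682)
link 1: phi[1] = -10 + 65 = 55 deg
  cos(55 deg) = 0.5736, sin(55 deg) = 0.8192
  joint[2] = (4.9240, -0.8682) + 2.8 * (0.5736, 0.8192) = (4.9240 + 1.6060, -0.8682 + 2.2936) = (6.5301, 1.4254)
link 2: phi[2] = -10 + 65 + 140 = 195 deg
  cos(195 deg) = -0.9659, sin(195 deg) = -0.2588
  joint[3] = (6.5301, 1.4254) + 11.3 * (-0.9659, -0.2588) = (6.5301 + -10.9150, 1.4254 + -2.9247) = (-4.3849, -1.4993)
End effector: (-4.3849, -1.4993)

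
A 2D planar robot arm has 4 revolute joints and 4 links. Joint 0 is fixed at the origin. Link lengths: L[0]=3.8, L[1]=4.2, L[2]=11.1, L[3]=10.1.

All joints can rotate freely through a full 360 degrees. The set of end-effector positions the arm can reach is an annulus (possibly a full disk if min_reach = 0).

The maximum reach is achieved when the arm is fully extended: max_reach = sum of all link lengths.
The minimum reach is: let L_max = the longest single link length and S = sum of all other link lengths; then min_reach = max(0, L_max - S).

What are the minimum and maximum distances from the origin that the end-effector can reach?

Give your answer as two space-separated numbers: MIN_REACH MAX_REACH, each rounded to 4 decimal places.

Link lengths: [3.8, 4.2, 11.1, 10.1]
max_reach = 3.8 + 4.2 + 11.1 + 10.1 = 29.2
L_max = max([3.8, 4.2, 11.1, 10.1]) = 11.1
S (sum of others) = 29.2 - 11.1 = 18.1
min_reach = max(0, 11.1 - 18.1) = max(0, -7) = 0

Answer: 0.0000 29.2000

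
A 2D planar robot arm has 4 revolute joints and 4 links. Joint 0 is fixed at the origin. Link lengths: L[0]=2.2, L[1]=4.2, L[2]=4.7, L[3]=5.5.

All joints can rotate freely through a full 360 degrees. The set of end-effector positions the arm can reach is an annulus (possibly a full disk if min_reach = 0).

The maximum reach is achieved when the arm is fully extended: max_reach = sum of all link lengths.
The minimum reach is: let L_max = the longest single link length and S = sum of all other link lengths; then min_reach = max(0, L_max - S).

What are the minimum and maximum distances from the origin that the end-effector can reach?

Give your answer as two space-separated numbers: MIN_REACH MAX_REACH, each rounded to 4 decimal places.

Link lengths: [2.2, 4.2, 4.7, 5.5]
max_reach = 2.2 + 4.2 + 4.7 + 5.5 = 16.6
L_max = max([2.2, 4.2, 4.7, 5.5]) = 5.5
S (sum of others) = 16.6 - 5.5 = 11.1
min_reach = max(0, 5.5 - 11.1) = max(0, -5.6) = 0

Answer: 0.0000 16.6000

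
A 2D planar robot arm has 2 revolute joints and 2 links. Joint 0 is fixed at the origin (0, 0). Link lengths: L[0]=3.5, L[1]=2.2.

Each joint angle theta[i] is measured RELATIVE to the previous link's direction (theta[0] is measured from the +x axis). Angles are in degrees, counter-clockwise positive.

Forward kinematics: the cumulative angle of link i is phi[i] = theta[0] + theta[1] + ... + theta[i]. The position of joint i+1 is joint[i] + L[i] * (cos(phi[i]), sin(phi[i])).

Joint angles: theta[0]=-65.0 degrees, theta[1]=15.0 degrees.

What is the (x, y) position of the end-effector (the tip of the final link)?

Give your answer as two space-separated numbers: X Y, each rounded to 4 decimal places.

joint[0] = (0.0000, 0.0000)  (base)
link 0: phi[0] = -65 = -65 deg
  cos(-65 deg) = 0.4226, sin(-65 deg) = -0.9063
  joint[1] = (0.0000, 0.0000) + 3.5 * (0.4226, -0.9063) = (0.0000 + 1.4792, 0.0000 + -3.1721) = (1.4792, -3.1721)
link 1: phi[1] = -65 + 15 = -50 deg
  cos(-50 deg) = 0.6428, sin(-50 deg) = -0.7660
  joint[2] = (1.4792, -3.1721) + 2.2 * (0.6428, -0.7660) = (1.4792 + 1.4141, -3.1721 + -1.6853) = (2.8933, -4.8574)
End effector: (2.8933, -4.8574)

Answer: 2.8933 -4.8574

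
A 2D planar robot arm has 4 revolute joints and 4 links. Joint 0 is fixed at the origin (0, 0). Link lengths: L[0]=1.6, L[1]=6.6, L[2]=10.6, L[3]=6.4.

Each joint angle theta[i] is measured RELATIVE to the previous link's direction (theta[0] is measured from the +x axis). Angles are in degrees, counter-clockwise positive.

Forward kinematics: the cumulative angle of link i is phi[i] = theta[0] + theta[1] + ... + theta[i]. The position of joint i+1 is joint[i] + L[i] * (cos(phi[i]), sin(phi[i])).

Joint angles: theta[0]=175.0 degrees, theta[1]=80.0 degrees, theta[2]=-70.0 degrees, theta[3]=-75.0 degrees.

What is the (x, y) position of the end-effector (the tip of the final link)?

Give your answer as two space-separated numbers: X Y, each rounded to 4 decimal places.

joint[0] = (0.0000, 0.0000)  (base)
link 0: phi[0] = 175 = 175 deg
  cos(175 deg) = -0.9962, sin(175 deg) = 0.0872
  joint[1] = (0.0000, 0.0000) + 1.6 * (-0.9962, 0.0872) = (0.0000 + -1.5939, 0.0000 + 0.1394) = (-1.5939, 0.1394)
link 1: phi[1] = 175 + 80 = 255 deg
  cos(255 deg) = -0.2588, sin(255 deg) = -0.9659
  joint[2] = (-1.5939, 0.1394) + 6.6 * (-0.2588, -0.9659) = (-1.5939 + -1.7082, 0.1394 + -6.3751) = (-3.3021, -6.2357)
link 2: phi[2] = 175 + 80 + -70 = 185 deg
  cos(185 deg) = -0.9962, sin(185 deg) = -0.0872
  joint[3] = (-3.3021, -6.2357) + 10.6 * (-0.9962, -0.0872) = (-3.3021 + -10.5597, -6.2357 + -0.9239) = (-13.8618, -7.1595)
link 3: phi[3] = 175 + 80 + -70 + -75 = 110 deg
  cos(110 deg) = -0.3420, sin(110 deg) = 0.9397
  joint[4] = (-13.8618, -7.1595) + 6.4 * (-0.3420, 0.9397) = (-13.8618 + -2.1889, -7.1595 + 6.0140) = (-16.0507, -1.1455)
End effector: (-16.0507, -1.1455)

Answer: -16.0507 -1.1455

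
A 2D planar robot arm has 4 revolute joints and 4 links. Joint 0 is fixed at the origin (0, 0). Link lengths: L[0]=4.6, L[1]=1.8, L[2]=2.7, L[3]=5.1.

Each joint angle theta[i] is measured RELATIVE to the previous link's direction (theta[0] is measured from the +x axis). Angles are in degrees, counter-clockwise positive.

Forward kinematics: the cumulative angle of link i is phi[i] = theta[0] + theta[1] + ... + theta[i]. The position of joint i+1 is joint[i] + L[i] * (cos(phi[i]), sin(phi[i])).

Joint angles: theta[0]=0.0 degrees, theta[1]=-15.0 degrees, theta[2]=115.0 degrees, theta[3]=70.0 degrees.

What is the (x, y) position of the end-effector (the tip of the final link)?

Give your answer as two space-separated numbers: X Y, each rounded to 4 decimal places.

joint[0] = (0.0000, 0.0000)  (base)
link 0: phi[0] = 0 = 0 deg
  cos(0 deg) = 1.0000, sin(0 deg) = 0.0000
  joint[1] = (0.0000, 0.0000) + 4.6 * (1.0000, 0.0000) = (0.0000 + 4.6000, 0.0000 + 0.0000) = (4.6000, 0.0000)
link 1: phi[1] = 0 + -15 = -15 deg
  cos(-15 deg) = 0.9659, sin(-15 deg) = -0.2588
  joint[2] = (4.6000, 0.0000) + 1.8 * (0.9659, -0.2588) = (4.6000 + 1.7387, 0.0000 + -0.4659) = (6.3387, -0.4659)
link 2: phi[2] = 0 + -15 + 115 = 100 deg
  cos(100 deg) = -0.1736, sin(100 deg) = 0.9848
  joint[3] = (6.3387, -0.4659) + 2.7 * (-0.1736, 0.9848) = (6.3387 + -0.4689, -0.4659 + 2.6590) = (5.8698, 2.1931)
link 3: phi[3] = 0 + -15 + 115 + 70 = 170 deg
  cos(170 deg) = -0.9848, sin(170 deg) = 0.1736
  joint[4] = (5.8698, 2.1931) + 5.1 * (-0.9848, 0.1736) = (5.8698 + -5.0225, 2.1931 + 0.8856) = (0.8473, 3.0787)
End effector: (0.8473, 3.0787)

Answer: 0.8473 3.0787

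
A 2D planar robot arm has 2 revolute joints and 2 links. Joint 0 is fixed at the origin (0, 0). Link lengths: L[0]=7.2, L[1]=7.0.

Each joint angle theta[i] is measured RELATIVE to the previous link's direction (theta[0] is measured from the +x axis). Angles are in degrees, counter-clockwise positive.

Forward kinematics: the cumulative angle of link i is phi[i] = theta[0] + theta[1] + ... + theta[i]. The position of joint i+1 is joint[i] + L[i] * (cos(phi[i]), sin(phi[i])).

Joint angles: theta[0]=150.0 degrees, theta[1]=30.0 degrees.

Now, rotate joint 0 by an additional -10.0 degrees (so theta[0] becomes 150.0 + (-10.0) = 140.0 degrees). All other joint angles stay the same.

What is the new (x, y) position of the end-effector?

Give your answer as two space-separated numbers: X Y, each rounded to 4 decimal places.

joint[0] = (0.0000, 0.0000)  (base)
link 0: phi[0] = 140 = 140 deg
  cos(140 deg) = -0.7660, sin(140 deg) = 0.6428
  joint[1] = (0.0000, 0.0000) + 7.2 * (-0.7660, 0.6428) = (0.0000 + -5.5155, 0.0000 + 4.6281) = (-5.5155, 4.6281)
link 1: phi[1] = 140 + 30 = 170 deg
  cos(170 deg) = -0.9848, sin(170 deg) = 0.1736
  joint[2] = (-5.5155, 4.6281) + 7 * (-0.9848, 0.1736) = (-5.5155 + -6.8937, 4.6281 + 1.2155) = (-12.4092, 5.8436)
End effector: (-12.4092, 5.8436)

Answer: -12.4092 5.8436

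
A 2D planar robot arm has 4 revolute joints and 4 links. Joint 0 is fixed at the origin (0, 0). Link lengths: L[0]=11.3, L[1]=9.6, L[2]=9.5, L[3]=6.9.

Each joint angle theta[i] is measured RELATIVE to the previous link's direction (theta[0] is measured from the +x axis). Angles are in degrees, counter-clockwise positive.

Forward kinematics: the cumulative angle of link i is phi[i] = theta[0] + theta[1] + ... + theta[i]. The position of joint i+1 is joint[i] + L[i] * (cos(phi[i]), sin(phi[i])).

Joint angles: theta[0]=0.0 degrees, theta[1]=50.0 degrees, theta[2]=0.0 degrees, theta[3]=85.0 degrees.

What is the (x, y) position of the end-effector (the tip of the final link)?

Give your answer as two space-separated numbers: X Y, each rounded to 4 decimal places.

joint[0] = (0.0000, 0.0000)  (base)
link 0: phi[0] = 0 = 0 deg
  cos(0 deg) = 1.0000, sin(0 deg) = 0.0000
  joint[1] = (0.0000, 0.0000) + 11.3 * (1.0000, 0.0000) = (0.0000 + 11.3000, 0.0000 + 0.0000) = (11.3000, 0.0000)
link 1: phi[1] = 0 + 50 = 50 deg
  cos(50 deg) = 0.6428, sin(50 deg) = 0.7660
  joint[2] = (11.3000, 0.0000) + 9.6 * (0.6428, 0.7660) = (11.3000 + 6.1708, 0.0000 + 7.3540) = (17.4708, 7.3540)
link 2: phi[2] = 0 + 50 + 0 = 50 deg
  cos(50 deg) = 0.6428, sin(50 deg) = 0.7660
  joint[3] = (17.4708, 7.3540) + 9.5 * (0.6428, 0.7660) = (17.4708 + 6.1065, 7.3540 + 7.2774) = (23.5772, 14.6314)
link 3: phi[3] = 0 + 50 + 0 + 85 = 135 deg
  cos(135 deg) = -0.7071, sin(135 deg) = 0.7071
  joint[4] = (23.5772, 14.6314) + 6.9 * (-0.7071, 0.7071) = (23.5772 + -4.8790, 14.6314 + 4.8790) = (18.6982, 19.5105)
End effector: (18.6982, 19.5105)

Answer: 18.6982 19.5105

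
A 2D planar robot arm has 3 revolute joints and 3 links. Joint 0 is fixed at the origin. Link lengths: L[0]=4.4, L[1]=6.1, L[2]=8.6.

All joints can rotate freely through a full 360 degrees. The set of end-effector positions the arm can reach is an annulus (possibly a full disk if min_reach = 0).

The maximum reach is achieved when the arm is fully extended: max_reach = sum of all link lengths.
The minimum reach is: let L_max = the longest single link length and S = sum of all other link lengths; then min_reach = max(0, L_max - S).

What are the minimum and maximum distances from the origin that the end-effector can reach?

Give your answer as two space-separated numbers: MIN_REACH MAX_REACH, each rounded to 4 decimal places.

Link lengths: [4.4, 6.1, 8.6]
max_reach = 4.4 + 6.1 + 8.6 = 19.1
L_max = max([4.4, 6.1, 8.6]) = 8.6
S (sum of others) = 19.1 - 8.6 = 10.5
min_reach = max(0, 8.6 - 10.5) = max(0, -1.9) = 0

Answer: 0.0000 19.1000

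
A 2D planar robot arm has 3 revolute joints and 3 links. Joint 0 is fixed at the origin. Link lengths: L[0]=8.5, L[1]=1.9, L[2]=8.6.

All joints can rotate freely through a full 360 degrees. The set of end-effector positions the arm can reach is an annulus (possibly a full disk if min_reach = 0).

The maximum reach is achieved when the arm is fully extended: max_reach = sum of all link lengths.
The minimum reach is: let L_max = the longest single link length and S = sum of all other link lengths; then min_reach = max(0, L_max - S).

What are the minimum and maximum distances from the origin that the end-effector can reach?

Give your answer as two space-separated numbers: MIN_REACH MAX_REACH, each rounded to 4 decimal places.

Answer: 0.0000 19.0000

Derivation:
Link lengths: [8.5, 1.9, 8.6]
max_reach = 8.5 + 1.9 + 8.6 = 19
L_max = max([8.5, 1.9, 8.6]) = 8.6
S (sum of others) = 19 - 8.6 = 10.4
min_reach = max(0, 8.6 - 10.4) = max(0, -1.8) = 0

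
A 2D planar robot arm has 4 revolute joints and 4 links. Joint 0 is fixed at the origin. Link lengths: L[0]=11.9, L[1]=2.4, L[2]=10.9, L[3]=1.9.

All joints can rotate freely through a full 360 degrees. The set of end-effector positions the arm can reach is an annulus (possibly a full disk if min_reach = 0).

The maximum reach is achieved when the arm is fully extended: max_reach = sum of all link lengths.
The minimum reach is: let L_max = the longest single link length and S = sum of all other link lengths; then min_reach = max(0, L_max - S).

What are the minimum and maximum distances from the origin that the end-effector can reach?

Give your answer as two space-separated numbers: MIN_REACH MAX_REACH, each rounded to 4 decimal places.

Link lengths: [11.9, 2.4, 10.9, 1.9]
max_reach = 11.9 + 2.4 + 10.9 + 1.9 = 27.1
L_max = max([11.9, 2.4, 10.9, 1.9]) = 11.9
S (sum of others) = 27.1 - 11.9 = 15.2
min_reach = max(0, 11.9 - 15.2) = max(0, -3.3) = 0

Answer: 0.0000 27.1000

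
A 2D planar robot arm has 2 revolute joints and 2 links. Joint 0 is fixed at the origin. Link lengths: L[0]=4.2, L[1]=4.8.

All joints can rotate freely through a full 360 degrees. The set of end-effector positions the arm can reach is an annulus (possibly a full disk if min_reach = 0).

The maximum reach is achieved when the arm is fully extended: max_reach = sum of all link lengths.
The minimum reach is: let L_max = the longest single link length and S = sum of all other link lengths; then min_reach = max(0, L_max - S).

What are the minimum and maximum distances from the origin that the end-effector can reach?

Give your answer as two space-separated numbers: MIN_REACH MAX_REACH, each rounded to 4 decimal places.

Link lengths: [4.2, 4.8]
max_reach = 4.2 + 4.8 = 9
L_max = max([4.2, 4.8]) = 4.8
S (sum of others) = 9 - 4.8 = 4.2
min_reach = max(0, 4.8 - 4.2) = max(0, 0.6) = 0.6

Answer: 0.6000 9.0000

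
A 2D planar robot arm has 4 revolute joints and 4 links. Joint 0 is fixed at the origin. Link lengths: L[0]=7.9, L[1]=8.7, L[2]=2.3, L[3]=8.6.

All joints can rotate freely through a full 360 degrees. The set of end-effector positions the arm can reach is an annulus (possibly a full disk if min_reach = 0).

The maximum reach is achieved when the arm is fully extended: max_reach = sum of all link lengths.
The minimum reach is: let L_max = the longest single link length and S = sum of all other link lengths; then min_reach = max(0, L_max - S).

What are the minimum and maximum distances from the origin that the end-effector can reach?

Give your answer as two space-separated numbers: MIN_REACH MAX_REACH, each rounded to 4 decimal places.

Link lengths: [7.9, 8.7, 2.3, 8.6]
max_reach = 7.9 + 8.7 + 2.3 + 8.6 = 27.5
L_max = max([7.9, 8.7, 2.3, 8.6]) = 8.7
S (sum of others) = 27.5 - 8.7 = 18.8
min_reach = max(0, 8.7 - 18.8) = max(0, -10.1) = 0

Answer: 0.0000 27.5000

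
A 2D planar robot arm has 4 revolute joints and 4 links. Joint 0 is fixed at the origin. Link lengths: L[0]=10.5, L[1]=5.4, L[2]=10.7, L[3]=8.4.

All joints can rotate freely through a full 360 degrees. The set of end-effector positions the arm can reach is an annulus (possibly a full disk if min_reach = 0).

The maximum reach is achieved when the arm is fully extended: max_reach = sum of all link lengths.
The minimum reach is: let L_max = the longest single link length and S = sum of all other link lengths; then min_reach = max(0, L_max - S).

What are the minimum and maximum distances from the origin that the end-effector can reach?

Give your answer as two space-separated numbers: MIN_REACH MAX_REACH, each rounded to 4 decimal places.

Answer: 0.0000 35.0000

Derivation:
Link lengths: [10.5, 5.4, 10.7, 8.4]
max_reach = 10.5 + 5.4 + 10.7 + 8.4 = 35
L_max = max([10.5, 5.4, 10.7, 8.4]) = 10.7
S (sum of others) = 35 - 10.7 = 24.3
min_reach = max(0, 10.7 - 24.3) = max(0, -13.6) = 0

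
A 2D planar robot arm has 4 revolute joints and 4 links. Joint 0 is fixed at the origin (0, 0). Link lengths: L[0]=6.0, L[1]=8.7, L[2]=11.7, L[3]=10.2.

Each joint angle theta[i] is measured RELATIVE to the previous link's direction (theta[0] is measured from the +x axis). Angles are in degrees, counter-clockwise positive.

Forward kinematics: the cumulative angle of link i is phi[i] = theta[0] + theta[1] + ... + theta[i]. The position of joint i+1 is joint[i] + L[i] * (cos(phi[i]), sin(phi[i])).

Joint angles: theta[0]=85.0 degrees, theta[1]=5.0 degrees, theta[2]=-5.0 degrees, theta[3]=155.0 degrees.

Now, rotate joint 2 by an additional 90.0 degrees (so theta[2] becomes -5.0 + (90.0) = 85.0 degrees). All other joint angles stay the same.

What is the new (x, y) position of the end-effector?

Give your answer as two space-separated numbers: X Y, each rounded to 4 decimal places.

joint[0] = (0.0000, 0.0000)  (base)
link 0: phi[0] = 85 = 85 deg
  cos(85 deg) = 0.0872, sin(85 deg) = 0.9962
  joint[1] = (0.0000, 0.0000) + 6 * (0.0872, 0.9962) = (0.0000 + 0.5229, 0.0000 + 5.9772) = (0.5229, 5.9772)
link 1: phi[1] = 85 + 5 = 90 deg
  cos(90 deg) = 0.0000, sin(90 deg) = 1.0000
  joint[2] = (0.5229, 5.9772) + 8.7 * (0.0000, 1.0000) = (0.5229 + 0.0000, 5.9772 + 8.7000) = (0.5229, 14.6772)
link 2: phi[2] = 85 + 5 + 85 = 175 deg
  cos(175 deg) = -0.9962, sin(175 deg) = 0.0872
  joint[3] = (0.5229, 14.6772) + 11.7 * (-0.9962, 0.0872) = (0.5229 + -11.6555, 14.6772 + 1.0197) = (-11.1325, 15.6969)
link 3: phi[3] = 85 + 5 + 85 + 155 = 330 deg
  cos(330 deg) = 0.8660, sin(330 deg) = -0.5000
  joint[4] = (-11.1325, 15.6969) + 10.2 * (0.8660, -0.5000) = (-11.1325 + 8.8335, 15.6969 + -5.1000) = (-2.2991, 10.5969)
End effector: (-2.2991, 10.5969)

Answer: -2.2991 10.5969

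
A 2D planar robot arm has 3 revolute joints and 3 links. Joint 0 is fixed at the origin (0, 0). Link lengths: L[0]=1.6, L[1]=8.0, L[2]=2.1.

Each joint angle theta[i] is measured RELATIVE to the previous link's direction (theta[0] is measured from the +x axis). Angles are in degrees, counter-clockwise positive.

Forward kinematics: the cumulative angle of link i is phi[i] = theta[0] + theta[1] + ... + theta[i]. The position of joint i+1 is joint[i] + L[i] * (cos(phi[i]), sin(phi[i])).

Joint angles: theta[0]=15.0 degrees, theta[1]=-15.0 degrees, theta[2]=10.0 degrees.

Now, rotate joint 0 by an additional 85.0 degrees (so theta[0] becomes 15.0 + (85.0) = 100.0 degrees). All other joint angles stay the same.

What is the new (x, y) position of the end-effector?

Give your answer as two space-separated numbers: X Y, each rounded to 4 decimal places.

joint[0] = (0.0000, 0.0000)  (base)
link 0: phi[0] = 100 = 100 deg
  cos(100 deg) = -0.1736, sin(100 deg) = 0.9848
  joint[1] = (0.0000, 0.0000) + 1.6 * (-0.1736, 0.9848) = (0.0000 + -0.2778, 0.0000 + 1.5757) = (-0.2778, 1.5757)
link 1: phi[1] = 100 + -15 = 85 deg
  cos(85 deg) = 0.0872, sin(85 deg) = 0.9962
  joint[2] = (-0.2778, 1.5757) + 8 * (0.0872, 0.9962) = (-0.2778 + 0.6972, 1.5757 + 7.9696) = (0.4194, 9.5452)
link 2: phi[2] = 100 + -15 + 10 = 95 deg
  cos(95 deg) = -0.0872, sin(95 deg) = 0.9962
  joint[3] = (0.4194, 9.5452) + 2.1 * (-0.0872, 0.9962) = (0.4194 + -0.1830, 9.5452 + 2.0920) = (0.2364, 11.6373)
End effector: (0.2364, 11.6373)

Answer: 0.2364 11.6373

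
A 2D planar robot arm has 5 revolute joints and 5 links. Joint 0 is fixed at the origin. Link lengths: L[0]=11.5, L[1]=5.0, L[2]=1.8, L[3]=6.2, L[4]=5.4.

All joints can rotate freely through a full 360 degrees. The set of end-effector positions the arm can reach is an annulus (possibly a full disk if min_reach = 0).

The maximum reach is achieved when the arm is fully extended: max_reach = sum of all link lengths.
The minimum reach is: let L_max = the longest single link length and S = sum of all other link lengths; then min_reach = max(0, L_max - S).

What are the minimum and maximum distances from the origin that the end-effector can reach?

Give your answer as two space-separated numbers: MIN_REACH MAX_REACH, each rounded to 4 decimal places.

Link lengths: [11.5, 5.0, 1.8, 6.2, 5.4]
max_reach = 11.5 + 5 + 1.8 + 6.2 + 5.4 = 29.9
L_max = max([11.5, 5.0, 1.8, 6.2, 5.4]) = 11.5
S (sum of others) = 29.9 - 11.5 = 18.4
min_reach = max(0, 11.5 - 18.4) = max(0, -6.9) = 0

Answer: 0.0000 29.9000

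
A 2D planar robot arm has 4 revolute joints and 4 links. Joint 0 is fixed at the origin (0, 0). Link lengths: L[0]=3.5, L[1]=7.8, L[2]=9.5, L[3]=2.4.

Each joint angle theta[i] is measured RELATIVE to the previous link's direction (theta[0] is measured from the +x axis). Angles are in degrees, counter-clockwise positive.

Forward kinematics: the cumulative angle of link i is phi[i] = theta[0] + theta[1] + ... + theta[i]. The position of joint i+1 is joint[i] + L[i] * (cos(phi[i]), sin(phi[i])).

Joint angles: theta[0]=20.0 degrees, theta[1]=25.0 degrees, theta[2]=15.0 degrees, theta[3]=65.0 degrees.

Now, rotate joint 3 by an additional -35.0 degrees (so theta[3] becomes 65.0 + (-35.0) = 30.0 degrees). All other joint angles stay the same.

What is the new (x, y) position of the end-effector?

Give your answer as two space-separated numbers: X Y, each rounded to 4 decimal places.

joint[0] = (0.0000, 0.0000)  (base)
link 0: phi[0] = 20 = 20 deg
  cos(20 deg) = 0.9397, sin(20 deg) = 0.3420
  joint[1] = (0.0000, 0.0000) + 3.5 * (0.9397, 0.3420) = (0.0000 + 3.2889, 0.0000 + 1.1971) = (3.2889, 1.1971)
link 1: phi[1] = 20 + 25 = 45 deg
  cos(45 deg) = 0.7071, sin(45 deg) = 0.7071
  joint[2] = (3.2889, 1.1971) + 7.8 * (0.7071, 0.7071) = (3.2889 + 5.5154, 1.1971 + 5.5154) = (8.8044, 6.7125)
link 2: phi[2] = 20 + 25 + 15 = 60 deg
  cos(60 deg) = 0.5000, sin(60 deg) = 0.8660
  joint[3] = (8.8044, 6.7125) + 9.5 * (0.5000, 0.8660) = (8.8044 + 4.7500, 6.7125 + 8.2272) = (13.5544, 14.9397)
link 3: phi[3] = 20 + 25 + 15 + 30 = 90 deg
  cos(90 deg) = 0.0000, sin(90 deg) = 1.0000
  joint[4] = (13.5544, 14.9397) + 2.4 * (0.0000, 1.0000) = (13.5544 + 0.0000, 14.9397 + 2.4000) = (13.5544, 17.3397)
End effector: (13.5544, 17.3397)

Answer: 13.5544 17.3397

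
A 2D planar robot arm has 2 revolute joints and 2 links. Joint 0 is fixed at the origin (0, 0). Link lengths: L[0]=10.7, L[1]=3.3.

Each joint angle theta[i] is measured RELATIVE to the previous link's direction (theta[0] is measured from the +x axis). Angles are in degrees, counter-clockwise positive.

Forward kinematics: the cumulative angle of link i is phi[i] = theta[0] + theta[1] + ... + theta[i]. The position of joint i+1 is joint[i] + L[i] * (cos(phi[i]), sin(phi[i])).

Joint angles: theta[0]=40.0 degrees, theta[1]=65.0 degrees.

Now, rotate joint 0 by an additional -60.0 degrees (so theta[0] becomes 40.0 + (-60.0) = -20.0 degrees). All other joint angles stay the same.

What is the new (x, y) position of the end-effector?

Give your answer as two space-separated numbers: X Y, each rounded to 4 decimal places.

joint[0] = (0.0000, 0.0000)  (base)
link 0: phi[0] = -20 = -20 deg
  cos(-20 deg) = 0.9397, sin(-20 deg) = -0.3420
  joint[1] = (0.0000, 0.0000) + 10.7 * (0.9397, -0.3420) = (0.0000 + 10.0547, 0.0000 + -3.6596) = (10.0547, -3.6596)
link 1: phi[1] = -20 + 65 = 45 deg
  cos(45 deg) = 0.7071, sin(45 deg) = 0.7071
  joint[2] = (10.0547, -3.6596) + 3.3 * (0.7071, 0.7071) = (10.0547 + 2.3335, -3.6596 + 2.3335) = (12.3882, -1.3262)
End effector: (12.3882, -1.3262)

Answer: 12.3882 -1.3262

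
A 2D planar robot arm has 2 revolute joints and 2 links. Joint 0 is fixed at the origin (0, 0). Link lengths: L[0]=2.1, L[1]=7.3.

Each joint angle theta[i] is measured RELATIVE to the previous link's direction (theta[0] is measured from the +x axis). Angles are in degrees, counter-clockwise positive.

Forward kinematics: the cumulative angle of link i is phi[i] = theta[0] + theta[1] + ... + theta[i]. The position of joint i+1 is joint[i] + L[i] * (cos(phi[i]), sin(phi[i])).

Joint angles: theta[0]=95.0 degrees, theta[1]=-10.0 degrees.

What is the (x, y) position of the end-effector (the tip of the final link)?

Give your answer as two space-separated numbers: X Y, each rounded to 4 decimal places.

joint[0] = (0.0000, 0.0000)  (base)
link 0: phi[0] = 95 = 95 deg
  cos(95 deg) = -0.0872, sin(95 deg) = 0.9962
  joint[1] = (0.0000, 0.0000) + 2.1 * (-0.0872, 0.9962) = (0.0000 + -0.1830, 0.0000 + 2.0920) = (-0.1830, 2.0920)
link 1: phi[1] = 95 + -10 = 85 deg
  cos(85 deg) = 0.0872, sin(85 deg) = 0.9962
  joint[2] = (-0.1830, 2.0920) + 7.3 * (0.0872, 0.9962) = (-0.1830 + 0.6362, 2.0920 + 7.2722) = (0.4532, 9.3642)
End effector: (0.4532, 9.3642)

Answer: 0.4532 9.3642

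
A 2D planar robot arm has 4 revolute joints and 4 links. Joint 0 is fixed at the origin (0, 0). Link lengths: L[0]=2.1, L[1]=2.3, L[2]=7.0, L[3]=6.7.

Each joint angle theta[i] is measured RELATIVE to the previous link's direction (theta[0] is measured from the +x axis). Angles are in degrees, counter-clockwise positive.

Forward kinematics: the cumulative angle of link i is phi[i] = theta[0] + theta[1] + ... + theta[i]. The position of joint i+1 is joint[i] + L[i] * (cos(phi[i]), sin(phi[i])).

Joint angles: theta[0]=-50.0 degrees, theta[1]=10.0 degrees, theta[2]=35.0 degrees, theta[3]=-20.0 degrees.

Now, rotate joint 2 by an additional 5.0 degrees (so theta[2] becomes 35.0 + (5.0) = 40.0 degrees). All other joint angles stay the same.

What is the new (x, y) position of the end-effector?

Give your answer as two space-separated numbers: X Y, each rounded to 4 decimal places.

joint[0] = (0.0000, 0.0000)  (base)
link 0: phi[0] = -50 = -50 deg
  cos(-50 deg) = 0.6428, sin(-50 deg) = -0.7660
  joint[1] = (0.0000, 0.0000) + 2.1 * (0.6428, -0.7660) = (0.0000 + 1.3499, 0.0000 + -1.6087) = (1.3499, -1.6087)
link 1: phi[1] = -50 + 10 = -40 deg
  cos(-40 deg) = 0.7660, sin(-40 deg) = -0.6428
  joint[2] = (1.3499, -1.6087) + 2.3 * (0.7660, -0.6428) = (1.3499 + 1.7619, -1.6087 + -1.4784) = (3.1118, -3.0871)
link 2: phi[2] = -50 + 10 + 40 = 0 deg
  cos(0 deg) = 1.0000, sin(0 deg) = 0.0000
  joint[3] = (3.1118, -3.0871) + 7 * (1.0000, 0.0000) = (3.1118 + 7.0000, -3.0871 + 0.0000) = (10.1118, -3.0871)
link 3: phi[3] = -50 + 10 + 40 + -20 = -20 deg
  cos(-20 deg) = 0.9397, sin(-20 deg) = -0.3420
  joint[4] = (10.1118, -3.0871) + 6.7 * (0.9397, -0.3420) = (10.1118 + 6.2959, -3.0871 + -2.2915) = (16.4077, -5.3786)
End effector: (16.4077, -5.3786)

Answer: 16.4077 -5.3786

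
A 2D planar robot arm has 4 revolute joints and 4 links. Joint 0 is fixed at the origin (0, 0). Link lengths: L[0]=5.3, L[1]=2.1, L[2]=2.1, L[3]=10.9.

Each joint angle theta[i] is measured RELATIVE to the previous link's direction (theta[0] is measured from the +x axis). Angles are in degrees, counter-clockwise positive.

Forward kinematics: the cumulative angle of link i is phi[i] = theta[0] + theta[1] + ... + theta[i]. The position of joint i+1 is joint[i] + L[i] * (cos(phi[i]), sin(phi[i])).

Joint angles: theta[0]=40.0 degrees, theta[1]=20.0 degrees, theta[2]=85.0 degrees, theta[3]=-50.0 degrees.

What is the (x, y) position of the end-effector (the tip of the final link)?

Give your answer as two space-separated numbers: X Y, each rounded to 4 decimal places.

Answer: 2.4398 17.2885

Derivation:
joint[0] = (0.0000, 0.0000)  (base)
link 0: phi[0] = 40 = 40 deg
  cos(40 deg) = 0.7660, sin(40 deg) = 0.6428
  joint[1] = (0.0000, 0.0000) + 5.3 * (0.7660, 0.6428) = (0.0000 + 4.0600, 0.0000 + 3.4068) = (4.0600, 3.4068)
link 1: phi[1] = 40 + 20 = 60 deg
  cos(60 deg) = 0.5000, sin(60 deg) = 0.8660
  joint[2] = (4.0600, 3.4068) + 2.1 * (0.5000, 0.8660) = (4.0600 + 1.0500, 3.4068 + 1.8187) = (5.1100, 5.2254)
link 2: phi[2] = 40 + 20 + 85 = 145 deg
  cos(145 deg) = -0.8192, sin(145 deg) = 0.5736
  joint[3] = (5.1100, 5.2254) + 2.1 * (-0.8192, 0.5736) = (5.1100 + -1.7202, 5.2254 + 1.2045) = (3.3898, 6.4299)
link 3: phi[3] = 40 + 20 + 85 + -50 = 95 deg
  cos(95 deg) = -0.0872, sin(95 deg) = 0.9962
  joint[4] = (3.3898, 6.4299) + 10.9 * (-0.0872, 0.9962) = (3.3898 + -0.9500, 6.4299 + 10.8585) = (2.4398, 17.2885)
End effector: (2.4398, 17.2885)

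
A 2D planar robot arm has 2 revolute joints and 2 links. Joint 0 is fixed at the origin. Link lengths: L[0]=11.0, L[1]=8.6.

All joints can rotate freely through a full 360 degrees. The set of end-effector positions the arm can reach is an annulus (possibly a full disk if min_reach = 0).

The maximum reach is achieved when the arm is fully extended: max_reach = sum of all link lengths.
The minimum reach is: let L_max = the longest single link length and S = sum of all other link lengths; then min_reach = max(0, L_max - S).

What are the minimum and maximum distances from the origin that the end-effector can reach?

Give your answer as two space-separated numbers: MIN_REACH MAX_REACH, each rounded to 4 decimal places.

Answer: 2.4000 19.6000

Derivation:
Link lengths: [11.0, 8.6]
max_reach = 11 + 8.6 = 19.6
L_max = max([11.0, 8.6]) = 11
S (sum of others) = 19.6 - 11 = 8.6
min_reach = max(0, 11 - 8.6) = max(0, 2.4) = 2.4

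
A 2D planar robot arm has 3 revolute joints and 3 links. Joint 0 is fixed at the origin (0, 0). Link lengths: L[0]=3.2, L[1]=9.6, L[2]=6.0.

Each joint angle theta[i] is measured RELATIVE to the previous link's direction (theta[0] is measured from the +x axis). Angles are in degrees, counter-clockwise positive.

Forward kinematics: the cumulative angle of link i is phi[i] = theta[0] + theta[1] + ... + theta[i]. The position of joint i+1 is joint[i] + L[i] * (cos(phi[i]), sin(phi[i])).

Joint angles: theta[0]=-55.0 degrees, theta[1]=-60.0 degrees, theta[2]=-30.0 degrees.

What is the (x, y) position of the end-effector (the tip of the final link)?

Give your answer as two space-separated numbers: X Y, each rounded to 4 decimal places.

joint[0] = (0.0000, 0.0000)  (base)
link 0: phi[0] = -55 = -55 deg
  cos(-55 deg) = 0.5736, sin(-55 deg) = -0.8192
  joint[1] = (0.0000, 0.0000) + 3.2 * (0.5736, -0.8192) = (0.0000 + 1.8354, 0.0000 + -2.6213) = (1.8354, -2.6213)
link 1: phi[1] = -55 + -60 = -115 deg
  cos(-115 deg) = -0.4226, sin(-115 deg) = -0.9063
  joint[2] = (1.8354, -2.6213) + 9.6 * (-0.4226, -0.9063) = (1.8354 + -4.0571, -2.6213 + -8.7006) = (-2.2217, -11.3218)
link 2: phi[2] = -55 + -60 + -30 = -145 deg
  cos(-145 deg) = -0.8192, sin(-145 deg) = -0.5736
  joint[3] = (-2.2217, -11.3218) + 6 * (-0.8192, -0.5736) = (-2.2217 + -4.9149, -11.3218 + -3.4415) = (-7.1366, -14.7633)
End effector: (-7.1366, -14.7633)

Answer: -7.1366 -14.7633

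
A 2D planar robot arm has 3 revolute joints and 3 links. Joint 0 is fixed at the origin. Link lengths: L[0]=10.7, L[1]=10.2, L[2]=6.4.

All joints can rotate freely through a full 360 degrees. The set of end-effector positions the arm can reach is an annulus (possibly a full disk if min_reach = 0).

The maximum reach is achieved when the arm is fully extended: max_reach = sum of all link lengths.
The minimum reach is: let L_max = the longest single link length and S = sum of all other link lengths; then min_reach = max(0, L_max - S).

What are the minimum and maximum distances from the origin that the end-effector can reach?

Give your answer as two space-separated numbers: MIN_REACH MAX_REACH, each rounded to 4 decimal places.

Link lengths: [10.7, 10.2, 6.4]
max_reach = 10.7 + 10.2 + 6.4 = 27.3
L_max = max([10.7, 10.2, 6.4]) = 10.7
S (sum of others) = 27.3 - 10.7 = 16.6
min_reach = max(0, 10.7 - 16.6) = max(0, -5.9) = 0

Answer: 0.0000 27.3000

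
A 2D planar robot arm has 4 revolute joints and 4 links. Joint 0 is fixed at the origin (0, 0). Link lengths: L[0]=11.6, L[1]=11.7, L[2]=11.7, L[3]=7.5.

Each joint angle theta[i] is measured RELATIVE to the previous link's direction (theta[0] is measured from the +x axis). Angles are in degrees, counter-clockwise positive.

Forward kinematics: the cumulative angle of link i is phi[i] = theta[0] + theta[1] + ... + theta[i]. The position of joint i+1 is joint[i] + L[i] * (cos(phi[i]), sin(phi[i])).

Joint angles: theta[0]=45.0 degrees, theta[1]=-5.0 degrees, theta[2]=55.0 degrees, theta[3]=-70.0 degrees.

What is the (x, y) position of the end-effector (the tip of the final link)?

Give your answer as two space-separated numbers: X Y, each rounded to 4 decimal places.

joint[0] = (0.0000, 0.0000)  (base)
link 0: phi[0] = 45 = 45 deg
  cos(45 deg) = 0.7071, sin(45 deg) = 0.7071
  joint[1] = (0.0000, 0.0000) + 11.6 * (0.7071, 0.7071) = (0.0000 + 8.2024, 0.0000 + 8.2024) = (8.2024, 8.2024)
link 1: phi[1] = 45 + -5 = 40 deg
  cos(40 deg) = 0.7660, sin(40 deg) = 0.6428
  joint[2] = (8.2024, 8.2024) + 11.7 * (0.7660, 0.6428) = (8.2024 + 8.9627, 8.2024 + 7.5206) = (17.1652, 15.7231)
link 2: phi[2] = 45 + -5 + 55 = 95 deg
  cos(95 deg) = -0.0872, sin(95 deg) = 0.9962
  joint[3] = (17.1652, 15.7231) + 11.7 * (-0.0872, 0.9962) = (17.1652 + -1.0197, 15.7231 + 11.6555) = (16.1454, 27.3785)
link 3: phi[3] = 45 + -5 + 55 + -70 = 25 deg
  cos(25 deg) = 0.9063, sin(25 deg) = 0.4226
  joint[4] = (16.1454, 27.3785) + 7.5 * (0.9063, 0.4226) = (16.1454 + 6.7973, 27.3785 + 3.1696) = (22.9427, 30.5482)
End effector: (22.9427, 30.5482)

Answer: 22.9427 30.5482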